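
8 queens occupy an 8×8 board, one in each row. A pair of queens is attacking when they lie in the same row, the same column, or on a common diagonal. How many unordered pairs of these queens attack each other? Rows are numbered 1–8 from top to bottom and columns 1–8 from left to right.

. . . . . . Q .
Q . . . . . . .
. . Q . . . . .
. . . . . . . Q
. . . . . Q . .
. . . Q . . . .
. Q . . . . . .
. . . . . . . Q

Same column: (4,8)–(8,8) (column 8).
Same diagonal: (3,3)–(8,8) (|3−8| = |3−8| = 5).
Total attacking pairs: 2.

2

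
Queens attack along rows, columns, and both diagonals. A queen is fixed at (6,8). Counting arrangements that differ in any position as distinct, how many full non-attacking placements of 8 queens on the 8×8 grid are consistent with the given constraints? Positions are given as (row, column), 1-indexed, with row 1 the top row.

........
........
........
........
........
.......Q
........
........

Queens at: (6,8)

Branch on row 1: col 1 → 0; col 2 → 3; col 4 → 4; col 5 → 4; col 6 → 4; col 7 → 1.
Sum: 0 + 3 + 4 + 4 + 4 + 1 = 16.

16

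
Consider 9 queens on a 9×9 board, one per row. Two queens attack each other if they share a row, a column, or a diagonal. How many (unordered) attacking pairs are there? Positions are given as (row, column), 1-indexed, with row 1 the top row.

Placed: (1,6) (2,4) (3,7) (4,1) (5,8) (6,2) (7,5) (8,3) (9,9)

0

All columns are distinct and no two queens satisfy |Δrow| = |Δcol|, so no pair attacks.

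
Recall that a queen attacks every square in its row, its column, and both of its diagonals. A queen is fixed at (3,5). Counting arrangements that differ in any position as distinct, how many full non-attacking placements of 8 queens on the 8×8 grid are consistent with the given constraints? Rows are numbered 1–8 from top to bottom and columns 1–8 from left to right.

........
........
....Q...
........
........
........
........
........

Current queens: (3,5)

12

Branch on row 1: col 1 → 1; col 2 → 1; col 4 → 6; col 6 → 3; col 8 → 1.
Sum: 1 + 1 + 6 + 3 + 1 = 12.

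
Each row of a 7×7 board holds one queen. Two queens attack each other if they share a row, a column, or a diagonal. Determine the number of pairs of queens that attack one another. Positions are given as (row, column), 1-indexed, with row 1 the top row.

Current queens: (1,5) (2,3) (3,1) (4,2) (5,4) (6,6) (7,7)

Same diagonal: (1,5)–(4,2) (|1−4| = |5−2| = 3); (3,1)–(4,2) (|3−4| = |1−2| = 1); (6,6)–(7,7) (|6−7| = |6−7| = 1).
Total attacking pairs: 3.

3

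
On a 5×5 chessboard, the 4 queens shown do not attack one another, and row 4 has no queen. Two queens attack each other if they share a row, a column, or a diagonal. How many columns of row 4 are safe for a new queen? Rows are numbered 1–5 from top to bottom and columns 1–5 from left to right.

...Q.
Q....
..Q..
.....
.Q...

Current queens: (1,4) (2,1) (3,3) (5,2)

1

(1,4) attacks row 4 at column 4 and diagonals 1.
(2,1) attacks row 4 at column 1 and diagonals 3.
(3,3) attacks row 4 at column 3 and diagonals 2, 4.
(5,2) attacks row 4 at column 2 and diagonals 1, 3.
Attacked columns: {1, 2, 3, 4}. Safe: {5}.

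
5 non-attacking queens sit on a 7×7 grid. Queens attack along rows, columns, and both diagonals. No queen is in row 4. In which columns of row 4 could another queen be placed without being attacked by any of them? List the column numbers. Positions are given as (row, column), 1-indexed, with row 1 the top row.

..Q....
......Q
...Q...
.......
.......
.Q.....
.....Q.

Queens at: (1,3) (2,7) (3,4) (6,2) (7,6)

columns 1

(1,3) attacks row 4 at column 3 and diagonals 6.
(2,7) attacks row 4 at column 7 and diagonals 5.
(3,4) attacks row 4 at column 4 and diagonals 3, 5.
(6,2) attacks row 4 at column 2 and diagonals 4.
(7,6) attacks row 4 at column 6 and diagonals 3.
Attacked columns: {2, 3, 4, 5, 6, 7}. Safe: {1}.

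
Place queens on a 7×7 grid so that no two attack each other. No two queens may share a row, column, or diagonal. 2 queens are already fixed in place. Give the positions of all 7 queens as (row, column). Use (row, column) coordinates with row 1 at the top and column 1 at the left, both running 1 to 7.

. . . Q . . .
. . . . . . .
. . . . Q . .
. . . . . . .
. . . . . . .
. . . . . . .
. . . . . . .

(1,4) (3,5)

Row 2: attacked by (1,4)→{3,4,5}; (3,5)→{4,5,6}. Safe: 1, 2, 7. Place at column 7.
Row 4: attacked by (1,4)→{1,4,7}; (2,7)→{5,7}; (3,5)→{4,5,6}. Safe: 2, 3. Place at column 2.
Row 5: attacked by (1,4)→{4}; (2,7)→{4,7}; (3,5)→{3,5,7}; (4,2)→{1,2,3}. Safe: 6. Place at column 6.
Row 6: attacked by (1,4)→{4}; (2,7)→{3,7}; (3,5)→{2,5}; (4,2)→{2,4}; (5,6)→{5,6,7}. Safe: 1. Place at column 1.
Row 7: attacked by (1,4)→{4}; (2,7)→{2,7}; (3,5)→{1,5}; (4,2)→{2,5}; (5,6)→{4,6}; (6,1)→{1,2}. Safe: 3. Place at column 3.
Columns [4, 7, 5, 2, 6, 1, 3], r−c [-3, -5, -2, 2, -1, 5, 4], r+c [5, 9, 8, 6, 11, 7, 10] are all distinct, so no two queens attack.

(1,4) (2,7) (3,5) (4,2) (5,6) (6,1) (7,3)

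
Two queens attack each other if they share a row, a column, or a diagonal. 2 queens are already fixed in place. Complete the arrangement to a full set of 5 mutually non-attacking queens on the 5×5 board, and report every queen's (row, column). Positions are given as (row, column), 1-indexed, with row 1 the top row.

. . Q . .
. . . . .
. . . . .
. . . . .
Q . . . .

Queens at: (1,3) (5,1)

Row 2: attacked by (1,3)→{2,3,4}; (5,1)→{1,4}. Safe: 5. Place at column 5.
Row 3: attacked by (1,3)→{1,3,5}; (2,5)→{4,5}; (5,1)→{1,3}. Safe: 2. Place at column 2.
Row 4: attacked by (1,3)→{3}; (2,5)→{3,5}; (3,2)→{1,2,3}; (5,1)→{1,2}. Safe: 4. Place at column 4.
Columns [3, 5, 2, 4, 1], r−c [-2, -3, 1, 0, 4], r+c [4, 7, 5, 8, 6] are all distinct, so no two queens attack.

(1,3) (2,5) (3,2) (4,4) (5,1)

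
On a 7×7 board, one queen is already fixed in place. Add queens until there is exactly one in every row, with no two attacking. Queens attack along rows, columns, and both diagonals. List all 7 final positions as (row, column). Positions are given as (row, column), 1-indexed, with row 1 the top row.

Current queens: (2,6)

(1,2) (2,6) (3,3) (4,7) (5,4) (6,1) (7,5)

Row 1: attacked by (2,6)→{5,6,7}. Safe: 1, 2, 3, 4. Place at column 2.
Row 3: attacked by (1,2)→{2,4}; (2,6)→{5,6,7}. Safe: 1, 3. Place at column 3.
Row 4: attacked by (1,2)→{2,5}; (2,6)→{4,6}; (3,3)→{2,3,4}. Safe: 1, 7. Place at column 7.
Row 5: attacked by (1,2)→{2,6}; (2,6)→{3,6}; (3,3)→{1,3,5}; (4,7)→{6,7}. Safe: 4. Place at column 4.
Row 6: attacked by (1,2)→{2,7}; (2,6)→{2,6}; (3,3)→{3,6}; (4,7)→{5,7}; (5,4)→{3,4,5}. Safe: 1. Place at column 1.
Row 7: attacked by (1,2)→{2}; (2,6)→{1,6}; (3,3)→{3,7}; (4,7)→{4,7}; (5,4)→{2,4,6}; (6,1)→{1,2}. Safe: 5. Place at column 5.
Columns [2, 6, 3, 7, 4, 1, 5], r−c [-1, -4, 0, -3, 1, 5, 2], r+c [3, 8, 6, 11, 9, 7, 12] are all distinct, so no two queens attack.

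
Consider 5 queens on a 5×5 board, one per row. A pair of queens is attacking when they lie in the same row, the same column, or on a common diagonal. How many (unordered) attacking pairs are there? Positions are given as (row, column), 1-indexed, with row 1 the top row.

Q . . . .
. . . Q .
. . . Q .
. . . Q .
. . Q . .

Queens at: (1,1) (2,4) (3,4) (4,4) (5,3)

5

Same column: (2,4)–(3,4) (column 4); (2,4)–(4,4) (column 4); (3,4)–(4,4) (column 4).
Same diagonal: (1,1)–(4,4) (|1−4| = |1−4| = 3); (4,4)–(5,3) (|4−5| = |4−3| = 1).
Total attacking pairs: 5.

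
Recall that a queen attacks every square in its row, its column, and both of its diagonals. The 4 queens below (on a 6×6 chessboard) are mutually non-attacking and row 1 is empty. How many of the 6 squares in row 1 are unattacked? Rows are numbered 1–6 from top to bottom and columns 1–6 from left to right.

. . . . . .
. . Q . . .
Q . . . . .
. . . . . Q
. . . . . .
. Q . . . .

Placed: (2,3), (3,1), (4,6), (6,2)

(2,3) attacks row 1 at column 3 and diagonals 2, 4.
(3,1) attacks row 1 at column 1 and diagonals 3.
(4,6) attacks row 1 at column 6 and diagonals 3.
(6,2) attacks row 1 at column 2.
Attacked columns: {1, 2, 3, 4, 6}. Safe: {5}.

1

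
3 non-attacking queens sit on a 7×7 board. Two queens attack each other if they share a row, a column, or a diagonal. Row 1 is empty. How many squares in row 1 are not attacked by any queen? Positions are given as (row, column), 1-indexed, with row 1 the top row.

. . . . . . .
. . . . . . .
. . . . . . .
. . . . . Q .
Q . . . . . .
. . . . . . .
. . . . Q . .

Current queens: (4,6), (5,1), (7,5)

(4,6) attacks row 1 at column 6 and diagonals 3.
(5,1) attacks row 1 at column 1 and diagonals 5.
(7,5) attacks row 1 at column 5.
Attacked columns: {1, 3, 5, 6}. Safe: {2, 4, 7}.

3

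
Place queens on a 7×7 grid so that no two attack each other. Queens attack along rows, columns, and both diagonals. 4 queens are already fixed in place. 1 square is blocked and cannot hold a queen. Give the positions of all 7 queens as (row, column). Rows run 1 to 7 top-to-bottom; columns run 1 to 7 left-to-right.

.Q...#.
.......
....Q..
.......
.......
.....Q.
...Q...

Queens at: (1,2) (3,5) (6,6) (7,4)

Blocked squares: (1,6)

Row 2: attacked by (1,2)→{1,2,3}; (3,5)→{4,5,6}; (6,6)→{2,6}; (7,4)→{4}. Safe: 7. Place at column 7.
Row 4: attacked by (1,2)→{2,5}; (2,7)→{5,7}; (3,5)→{4,5,6}; (6,6)→{4,6}; (7,4)→{1,4,7}. Safe: 3. Place at column 3.
Row 5: attacked by (1,2)→{2,6}; (2,7)→{4,7}; (3,5)→{3,5,7}; (4,3)→{2,3,4}; (6,6)→{5,6,7}; (7,4)→{2,4,6}. Safe: 1. Place at column 1.
Columns [2, 7, 5, 3, 1, 6, 4], r−c [-1, -5, -2, 1, 4, 0, 3], r+c [3, 9, 8, 7, 6, 12, 11] are all distinct, so no two queens attack.

(1,2) (2,7) (3,5) (4,3) (5,1) (6,6) (7,4)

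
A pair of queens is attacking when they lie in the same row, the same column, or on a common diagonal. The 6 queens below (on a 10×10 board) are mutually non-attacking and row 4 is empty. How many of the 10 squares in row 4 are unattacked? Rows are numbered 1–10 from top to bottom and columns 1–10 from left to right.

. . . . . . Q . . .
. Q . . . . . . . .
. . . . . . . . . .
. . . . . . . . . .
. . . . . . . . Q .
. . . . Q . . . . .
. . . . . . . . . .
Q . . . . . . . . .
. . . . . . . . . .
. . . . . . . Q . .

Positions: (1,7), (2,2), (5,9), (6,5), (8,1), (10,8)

(1,7) attacks row 4 at column 7 and diagonals 4, 10.
(2,2) attacks row 4 at column 2 and diagonals 4.
(5,9) attacks row 4 at column 9 and diagonals 8, 10.
(6,5) attacks row 4 at column 5 and diagonals 3, 7.
(8,1) attacks row 4 at column 1 and diagonals 5.
(10,8) attacks row 4 at column 8 and diagonals 2.
Attacked columns: {1, 2, 3, 4, 5, 7, 8, 9, 10}. Safe: {6}.

1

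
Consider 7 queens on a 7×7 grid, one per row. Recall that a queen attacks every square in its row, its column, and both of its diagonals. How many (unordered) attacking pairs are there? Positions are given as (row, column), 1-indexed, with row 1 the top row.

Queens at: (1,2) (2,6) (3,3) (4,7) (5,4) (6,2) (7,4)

Same column: (1,2)–(6,2) (column 2); (5,4)–(7,4) (column 4).
Same diagonal: (2,6)–(6,2) (|2−6| = |6−2| = 4); (4,7)–(7,4) (|4−7| = |7−4| = 3).
Total attacking pairs: 4.

4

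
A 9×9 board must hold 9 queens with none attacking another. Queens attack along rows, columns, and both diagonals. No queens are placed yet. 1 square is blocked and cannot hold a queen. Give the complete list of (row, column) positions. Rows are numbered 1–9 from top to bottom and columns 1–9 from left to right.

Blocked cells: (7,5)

(1,5) (2,1) (3,8) (4,4) (5,2) (6,7) (7,9) (8,6) (9,3)

Row 1: Safe: 1, 2, 3, 4, 5, 6, 7, 8, 9. Place at column 5.
Row 2: attacked by (1,5)→{4,5,6}. Safe: 1, 2, 3, 7, 8, 9. Place at column 1.
Row 3: attacked by (1,5)→{3,5,7}; (2,1)→{1,2}. Safe: 4, 6, 8, 9. Place at column 8.
Row 4: attacked by (1,5)→{2,5,8}; (2,1)→{1,3}; (3,8)→{7,8,9}. Safe: 4, 6. Place at column 4.
Row 5: attacked by (1,5)→{1,5,9}; (2,1)→{1,4}; (3,8)→{6,8}; (4,4)→{3,4,5}. Safe: 2, 7. Place at column 2.
Row 6: attacked by (1,5)→{5}; (2,1)→{1,5}; (3,8)→{5,8}; (4,4)→{2,4,6}; (5,2)→{1,2,3}. Safe: 7, 9. Place at column 7.
Row 7: attacked by (1,5)→{5}; (2,1)→{1,6}; (3,8)→{4,8}; (4,4)→{1,4,7}; (5,2)→{2,4}; (6,7)→{6,7,8}. Blocked: 5. Safe: 3, 9. Place at column 9.
Row 8: attacked by (1,5)→{5}; (2,1)→{1,7}; (3,8)→{3,8}; (4,4)→{4,8}; (5,2)→{2,5}; (6,7)→{5,7,9}; (7,9)→{8,9}. Safe: 6. Place at column 6.
Row 9: attacked by (1,5)→{5}; (2,1)→{1,8}; (3,8)→{2,8}; (4,4)→{4,9}; (5,2)→{2,6}; (6,7)→{4,7}; (7,9)→{7,9}; (8,6)→{5,6,7}. Safe: 3. Place at column 3.
Columns [5, 1, 8, 4, 2, 7, 9, 6, 3], r−c [-4, 1, -5, 0, 3, -1, -2, 2, 6], r+c [6, 3, 11, 8, 7, 13, 16, 14, 12] are all distinct, so no two queens attack.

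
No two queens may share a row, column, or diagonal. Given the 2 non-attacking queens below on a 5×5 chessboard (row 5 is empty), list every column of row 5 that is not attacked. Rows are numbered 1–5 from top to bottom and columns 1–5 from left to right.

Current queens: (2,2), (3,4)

(2,2) attacks row 5 at column 2 and diagonals 5.
(3,4) attacks row 5 at column 4 and diagonals 2.
Attacked columns: {2, 4, 5}. Safe: {1, 3}.

columns 1, 3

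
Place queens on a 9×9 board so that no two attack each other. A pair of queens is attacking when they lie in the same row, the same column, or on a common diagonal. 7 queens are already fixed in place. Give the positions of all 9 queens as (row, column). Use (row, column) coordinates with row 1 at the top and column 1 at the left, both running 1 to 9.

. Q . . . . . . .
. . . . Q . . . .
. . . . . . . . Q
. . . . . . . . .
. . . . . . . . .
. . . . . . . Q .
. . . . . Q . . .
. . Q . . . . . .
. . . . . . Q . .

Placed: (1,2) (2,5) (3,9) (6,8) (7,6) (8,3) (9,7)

Row 4: attacked by (1,2)→{2,5}; (2,5)→{3,5,7}; (3,9)→{8,9}; (6,8)→{6,8}; (7,6)→{3,6,9}; (8,3)→{3,7}; (9,7)→{2,7}. Safe: 1, 4. Place at column 4.
Row 5: attacked by (1,2)→{2,6}; (2,5)→{2,5,8}; (3,9)→{7,9}; (4,4)→{3,4,5}; (6,8)→{7,8,9}; (7,6)→{4,6,8}; (8,3)→{3,6}; (9,7)→{3,7}. Safe: 1. Place at column 1.
Columns [2, 5, 9, 4, 1, 8, 6, 3, 7], r−c [-1, -3, -6, 0, 4, -2, 1, 5, 2], r+c [3, 7, 12, 8, 6, 14, 13, 11, 16] are all distinct, so no two queens attack.

(1,2) (2,5) (3,9) (4,4) (5,1) (6,8) (7,6) (8,3) (9,7)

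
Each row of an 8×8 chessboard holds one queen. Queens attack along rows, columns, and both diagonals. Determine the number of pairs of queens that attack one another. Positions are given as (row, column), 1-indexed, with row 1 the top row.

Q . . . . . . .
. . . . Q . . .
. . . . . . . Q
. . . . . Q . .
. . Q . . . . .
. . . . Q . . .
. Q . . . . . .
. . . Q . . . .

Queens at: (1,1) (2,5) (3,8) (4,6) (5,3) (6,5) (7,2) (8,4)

Same column: (2,5)–(6,5) (column 5).
Same diagonal: (3,8)–(6,5) (|3−6| = |8−5| = 3).
Total attacking pairs: 2.

2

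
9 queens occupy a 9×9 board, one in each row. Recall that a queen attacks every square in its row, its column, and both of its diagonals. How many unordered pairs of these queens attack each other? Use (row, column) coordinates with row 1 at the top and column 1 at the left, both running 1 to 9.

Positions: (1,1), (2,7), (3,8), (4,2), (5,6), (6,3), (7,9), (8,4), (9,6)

Same column: (5,6)–(9,6) (column 6).
Same diagonal: (2,7)–(3,8) (|2−3| = |7−8| = 1); (2,7)–(6,3) (|2−6| = |7−3| = 4); (3,8)–(5,6) (|3−5| = |8−6| = 2); (6,3)–(9,6) (|6−9| = |3−6| = 3).
Total attacking pairs: 5.

5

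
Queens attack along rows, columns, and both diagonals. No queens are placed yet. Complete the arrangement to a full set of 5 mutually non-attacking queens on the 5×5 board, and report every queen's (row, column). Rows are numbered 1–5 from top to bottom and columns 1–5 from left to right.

Row 1: Safe: 1, 2, 3, 4, 5. Place at column 2.
Row 2: attacked by (1,2)→{1,2,3}. Safe: 4, 5. Place at column 5.
Row 3: attacked by (1,2)→{2,4}; (2,5)→{4,5}. Safe: 1, 3. Place at column 3.
Row 4: attacked by (1,2)→{2,5}; (2,5)→{3,5}; (3,3)→{2,3,4}. Safe: 1. Place at column 1.
Row 5: attacked by (1,2)→{2}; (2,5)→{2,5}; (3,3)→{1,3,5}; (4,1)→{1,2}. Safe: 4. Place at column 4.
Columns [2, 5, 3, 1, 4], r−c [-1, -3, 0, 3, 1], r+c [3, 7, 6, 5, 9] are all distinct, so no two queens attack.

(1,2) (2,5) (3,3) (4,1) (5,4)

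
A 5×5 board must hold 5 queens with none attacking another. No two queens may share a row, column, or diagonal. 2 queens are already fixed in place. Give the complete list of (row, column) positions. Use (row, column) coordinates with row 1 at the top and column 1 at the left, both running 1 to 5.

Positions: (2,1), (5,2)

(1,4) (2,1) (3,3) (4,5) (5,2)

Row 1: attacked by (2,1)→{1,2}; (5,2)→{2}. Safe: 3, 4, 5. Place at column 4.
Row 3: attacked by (1,4)→{2,4}; (2,1)→{1,2}; (5,2)→{2,4}. Safe: 3, 5. Place at column 3.
Row 4: attacked by (1,4)→{1,4}; (2,1)→{1,3}; (3,3)→{2,3,4}; (5,2)→{1,2,3}. Safe: 5. Place at column 5.
Columns [4, 1, 3, 5, 2], r−c [-3, 1, 0, -1, 3], r+c [5, 3, 6, 9, 7] are all distinct, so no two queens attack.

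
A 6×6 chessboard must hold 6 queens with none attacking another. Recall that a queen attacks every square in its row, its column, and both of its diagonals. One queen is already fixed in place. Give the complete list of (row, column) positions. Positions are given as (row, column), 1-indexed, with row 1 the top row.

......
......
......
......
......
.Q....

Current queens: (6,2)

(1,5) (2,3) (3,1) (4,6) (5,4) (6,2)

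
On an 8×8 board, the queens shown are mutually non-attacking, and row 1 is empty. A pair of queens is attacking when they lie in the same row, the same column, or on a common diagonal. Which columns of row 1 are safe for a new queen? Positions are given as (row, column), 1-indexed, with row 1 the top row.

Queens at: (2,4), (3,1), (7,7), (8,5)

columns 2, 6, 8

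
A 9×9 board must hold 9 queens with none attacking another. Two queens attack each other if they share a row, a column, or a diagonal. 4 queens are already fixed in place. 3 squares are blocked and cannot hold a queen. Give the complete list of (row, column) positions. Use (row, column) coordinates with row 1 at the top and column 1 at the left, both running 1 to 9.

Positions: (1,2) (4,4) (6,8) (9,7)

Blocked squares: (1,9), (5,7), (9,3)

Row 2: attacked by (1,2)→{1,2,3}; (4,4)→{2,4,6}; (6,8)→{4,8}; (9,7)→{7}. Safe: 5, 9. Place at column 5.
Row 3: attacked by (1,2)→{2,4}; (2,5)→{4,5,6}; (4,4)→{3,4,5}; (6,8)→{5,8}; (9,7)→{1,7}. Safe: 9. Place at column 9.
Row 5: attacked by (1,2)→{2,6}; (2,5)→{2,5,8}; (3,9)→{7,9}; (4,4)→{3,4,5}; (6,8)→{7,8,9}; (9,7)→{3,7}. Blocked: 7. Safe: 1. Place at column 1.
Row 7: attacked by (1,2)→{2,8}; (2,5)→{5}; (3,9)→{5,9}; (4,4)→{1,4,7}; (5,1)→{1,3}; (6,8)→{7,8,9}; (9,7)→{5,7,9}. Safe: 6. Place at column 6.
Row 8: attacked by (1,2)→{2,9}; (2,5)→{5}; (3,9)→{4,9}; (4,4)→{4,8}; (5,1)→{1,4}; (6,8)→{6,8}; (7,6)→{5,6,7}; (9,7)→{6,7,8}. Safe: 3. Place at column 3.
Columns [2, 5, 9, 4, 1, 8, 6, 3, 7], r−c [-1, -3, -6, 0, 4, -2, 1, 5, 2], r+c [3, 7, 12, 8, 6, 14, 13, 11, 16] are all distinct, so no two queens attack.

(1,2) (2,5) (3,9) (4,4) (5,1) (6,8) (7,6) (8,3) (9,7)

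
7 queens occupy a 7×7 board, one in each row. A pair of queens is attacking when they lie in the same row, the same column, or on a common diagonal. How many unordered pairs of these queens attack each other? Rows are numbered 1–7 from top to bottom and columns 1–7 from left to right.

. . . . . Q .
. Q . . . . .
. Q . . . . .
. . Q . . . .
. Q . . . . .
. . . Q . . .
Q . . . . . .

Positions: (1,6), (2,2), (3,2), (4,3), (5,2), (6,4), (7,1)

Same column: (2,2)–(3,2) (column 2); (2,2)–(5,2) (column 2); (3,2)–(5,2) (column 2).
Same diagonal: (1,6)–(4,3) (|1−4| = |6−3| = 3); (1,6)–(5,2) (|1−5| = |6−2| = 4); (3,2)–(4,3) (|3−4| = |2−3| = 1); (4,3)–(5,2) (|4−5| = |3−2| = 1).
Total attacking pairs: 7.

7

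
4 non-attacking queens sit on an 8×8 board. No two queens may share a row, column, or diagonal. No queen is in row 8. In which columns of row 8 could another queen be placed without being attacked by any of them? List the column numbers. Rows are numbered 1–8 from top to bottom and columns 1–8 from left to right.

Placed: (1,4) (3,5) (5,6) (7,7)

columns 1, 2

(1,4) attacks row 8 at column 4.
(3,5) attacks row 8 at column 5.
(5,6) attacks row 8 at column 6 and diagonals 3.
(7,7) attacks row 8 at column 7 and diagonals 6, 8.
Attacked columns: {3, 4, 5, 6, 7, 8}. Safe: {1, 2}.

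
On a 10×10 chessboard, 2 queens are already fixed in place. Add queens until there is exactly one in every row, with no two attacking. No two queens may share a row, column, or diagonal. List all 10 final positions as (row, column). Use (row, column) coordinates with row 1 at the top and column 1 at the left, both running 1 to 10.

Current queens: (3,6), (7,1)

(1,9) (2,4) (3,6) (4,8) (5,2) (6,7) (7,1) (8,3) (9,5) (10,10)

Row 1: attacked by (3,6)→{4,6,8}; (7,1)→{1,7}. Safe: 2, 3, 5, 9, 10. Place at column 9.
Row 2: attacked by (1,9)→{8,9,10}; (3,6)→{5,6,7}; (7,1)→{1,6}. Safe: 2, 3, 4. Place at column 4.
Row 4: attacked by (1,9)→{6,9}; (2,4)→{2,4,6}; (3,6)→{5,6,7}; (7,1)→{1,4}. Safe: 3, 8, 10. Place at column 8.
Row 5: attacked by (1,9)→{5,9}; (2,4)→{1,4,7}; (3,6)→{4,6,8}; (4,8)→{7,8,9}; (7,1)→{1,3}. Safe: 2, 10. Place at column 2.
Row 6: attacked by (1,9)→{4,9}; (2,4)→{4,8}; (3,6)→{3,6,9}; (4,8)→{6,8,10}; (5,2)→{1,2,3}; (7,1)→{1,2}. Safe: 5, 7. Place at column 7.
Row 8: attacked by (1,9)→{2,9}; (2,4)→{4,10}; (3,6)→{1,6}; (4,8)→{4,8}; (5,2)→{2,5}; (6,7)→{5,7,9}; (7,1)→{1,2}. Safe: 3. Place at column 3.
Row 9: attacked by (1,9)→{1,9}; (2,4)→{4}; (3,6)→{6}; (4,8)→{3,8}; (5,2)→{2,6}; (6,7)→{4,7,10}; (7,1)→{1,3}; (8,3)→{2,3,4}. Safe: 5. Place at column 5.
Row 10: attacked by (1,9)→{9}; (2,4)→{4}; (3,6)→{6}; (4,8)→{2,8}; (5,2)→{2,7}; (6,7)→{3,7}; (7,1)→{1,4}; (8,3)→{1,3,5}; (9,5)→{4,5,6}. Safe: 10. Place at column 10.
Columns [9, 4, 6, 8, 2, 7, 1, 3, 5, 10], r−c [-8, -2, -3, -4, 3, -1, 6, 5, 4, 0], r+c [10, 6, 9, 12, 7, 13, 8, 11, 14, 20] are all distinct, so no two queens attack.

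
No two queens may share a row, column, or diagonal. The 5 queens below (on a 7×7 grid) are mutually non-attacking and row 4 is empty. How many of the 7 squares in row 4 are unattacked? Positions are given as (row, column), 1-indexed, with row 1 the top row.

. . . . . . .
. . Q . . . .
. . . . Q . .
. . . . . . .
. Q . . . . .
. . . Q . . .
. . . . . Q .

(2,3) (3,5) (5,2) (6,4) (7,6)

1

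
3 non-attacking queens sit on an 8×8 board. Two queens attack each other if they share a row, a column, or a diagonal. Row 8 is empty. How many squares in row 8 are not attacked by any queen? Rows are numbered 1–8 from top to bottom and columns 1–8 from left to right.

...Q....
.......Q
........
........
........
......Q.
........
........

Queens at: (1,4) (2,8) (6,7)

(1,4) attacks row 8 at column 4.
(2,8) attacks row 8 at column 8 and diagonals 2.
(6,7) attacks row 8 at column 7 and diagonals 5.
Attacked columns: {2, 4, 5, 7, 8}. Safe: {1, 3, 6}.

3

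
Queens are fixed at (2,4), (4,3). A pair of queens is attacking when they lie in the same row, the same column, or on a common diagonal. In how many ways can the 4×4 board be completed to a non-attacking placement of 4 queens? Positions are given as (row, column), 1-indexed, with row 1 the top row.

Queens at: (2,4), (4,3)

Branch on row 1: col 1 → 0; col 2 → 1.
Sum: 0 + 1 = 1.

1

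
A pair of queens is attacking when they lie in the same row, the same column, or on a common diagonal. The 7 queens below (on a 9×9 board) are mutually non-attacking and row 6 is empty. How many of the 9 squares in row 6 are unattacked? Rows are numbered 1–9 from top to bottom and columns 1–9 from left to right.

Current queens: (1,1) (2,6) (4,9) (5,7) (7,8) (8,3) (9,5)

(1,1) attacks row 6 at column 1 and diagonals 6.
(2,6) attacks row 6 at column 6 and diagonals 2.
(4,9) attacks row 6 at column 9 and diagonals 7.
(5,7) attacks row 6 at column 7 and diagonals 6, 8.
(7,8) attacks row 6 at column 8 and diagonals 7, 9.
(8,3) attacks row 6 at column 3 and diagonals 1, 5.
(9,5) attacks row 6 at column 5 and diagonals 2, 8.
Attacked columns: {1, 2, 3, 5, 6, 7, 8, 9}. Safe: {4}.

1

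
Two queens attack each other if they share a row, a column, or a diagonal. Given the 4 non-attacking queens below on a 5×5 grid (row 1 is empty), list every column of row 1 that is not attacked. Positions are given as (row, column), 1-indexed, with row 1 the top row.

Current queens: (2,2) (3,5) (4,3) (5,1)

(2,2) attacks row 1 at column 2 and diagonals 1, 3.
(3,5) attacks row 1 at column 5 and diagonals 3.
(4,3) attacks row 1 at column 3.
(5,1) attacks row 1 at column 1 and diagonals 5.
Attacked columns: {1, 2, 3, 5}. Safe: {4}.

columns 4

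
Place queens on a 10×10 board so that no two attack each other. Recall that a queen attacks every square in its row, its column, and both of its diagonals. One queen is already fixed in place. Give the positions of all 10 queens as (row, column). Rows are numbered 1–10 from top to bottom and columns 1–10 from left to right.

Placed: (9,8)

(1,4) (2,2) (3,7) (4,9) (5,6) (6,3) (7,1) (8,10) (9,8) (10,5)

Row 1: attacked by (9,8)→{8}. Safe: 1, 2, 3, 4, 5, 6, 7, 9, 10. Place at column 4.
Row 2: attacked by (1,4)→{3,4,5}; (9,8)→{1,8}. Safe: 2, 6, 7, 9, 10. Place at column 2.
Row 3: attacked by (1,4)→{2,4,6}; (2,2)→{1,2,3}; (9,8)→{2,8}. Safe: 5, 7, 9, 10. Place at column 7.
Row 4: attacked by (1,4)→{1,4,7}; (2,2)→{2,4}; (3,7)→{6,7,8}; (9,8)→{3,8}. Safe: 5, 9, 10. Place at column 9.
Row 5: attacked by (1,4)→{4,8}; (2,2)→{2,5}; (3,7)→{5,7,9}; (4,9)→{8,9,10}; (9,8)→{4,8}. Safe: 1, 3, 6. Place at column 6.
Row 6: attacked by (1,4)→{4,9}; (2,2)→{2,6}; (3,7)→{4,7,10}; (4,9)→{7,9}; (5,6)→{5,6,7}; (9,8)→{5,8}. Safe: 1, 3. Place at column 3.
Row 7: attacked by (1,4)→{4,10}; (2,2)→{2,7}; (3,7)→{3,7}; (4,9)→{6,9}; (5,6)→{4,6,8}; (6,3)→{2,3,4}; (9,8)→{6,8,10}. Safe: 1, 5. Place at column 1.
Row 8: attacked by (1,4)→{4}; (2,2)→{2,8}; (3,7)→{2,7}; (4,9)→{5,9}; (5,6)→{3,6,9}; (6,3)→{1,3,5}; (7,1)→{1,2}; (9,8)→{7,8,9}. Safe: 10. Place at column 10.
Row 10: attacked by (1,4)→{4}; (2,2)→{2,10}; (3,7)→{7}; (4,9)→{3,9}; (5,6)→{1,6}; (6,3)→{3,7}; (7,1)→{1,4}; (8,10)→{8,10}; (9,8)→{7,8,9}. Safe: 5. Place at column 5.
Columns [4, 2, 7, 9, 6, 3, 1, 10, 8, 5], r−c [-3, 0, -4, -5, -1, 3, 6, -2, 1, 5], r+c [5, 4, 10, 13, 11, 9, 8, 18, 17, 15] are all distinct, so no two queens attack.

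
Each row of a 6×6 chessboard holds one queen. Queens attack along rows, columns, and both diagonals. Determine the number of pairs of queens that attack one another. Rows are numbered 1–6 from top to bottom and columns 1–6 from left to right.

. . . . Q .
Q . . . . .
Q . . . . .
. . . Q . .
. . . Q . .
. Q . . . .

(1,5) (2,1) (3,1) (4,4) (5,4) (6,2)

4

Same column: (2,1)–(3,1) (column 1); (4,4)–(5,4) (column 4).
Same diagonal: (2,1)–(5,4) (|2−5| = |1−4| = 3); (4,4)–(6,2) (|4−6| = |4−2| = 2).
Total attacking pairs: 4.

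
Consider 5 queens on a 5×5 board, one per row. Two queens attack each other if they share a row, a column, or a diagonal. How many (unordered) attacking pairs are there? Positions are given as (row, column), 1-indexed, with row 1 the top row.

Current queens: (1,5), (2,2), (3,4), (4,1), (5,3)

0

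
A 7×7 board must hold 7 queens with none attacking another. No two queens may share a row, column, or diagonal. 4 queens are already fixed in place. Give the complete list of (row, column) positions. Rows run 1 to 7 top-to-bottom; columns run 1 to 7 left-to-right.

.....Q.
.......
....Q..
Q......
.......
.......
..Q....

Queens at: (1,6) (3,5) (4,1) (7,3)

(1,6) (2,2) (3,5) (4,1) (5,4) (6,7) (7,3)

Row 2: attacked by (1,6)→{5,6,7}; (3,5)→{4,5,6}; (4,1)→{1,3}; (7,3)→{3}. Safe: 2. Place at column 2.
Row 5: attacked by (1,6)→{2,6}; (2,2)→{2,5}; (3,5)→{3,5,7}; (4,1)→{1,2}; (7,3)→{1,3,5}. Safe: 4. Place at column 4.
Row 6: attacked by (1,6)→{1,6}; (2,2)→{2,6}; (3,5)→{2,5}; (4,1)→{1,3}; (5,4)→{3,4,5}; (7,3)→{2,3,4}. Safe: 7. Place at column 7.
Columns [6, 2, 5, 1, 4, 7, 3], r−c [-5, 0, -2, 3, 1, -1, 4], r+c [7, 4, 8, 5, 9, 13, 10] are all distinct, so no two queens attack.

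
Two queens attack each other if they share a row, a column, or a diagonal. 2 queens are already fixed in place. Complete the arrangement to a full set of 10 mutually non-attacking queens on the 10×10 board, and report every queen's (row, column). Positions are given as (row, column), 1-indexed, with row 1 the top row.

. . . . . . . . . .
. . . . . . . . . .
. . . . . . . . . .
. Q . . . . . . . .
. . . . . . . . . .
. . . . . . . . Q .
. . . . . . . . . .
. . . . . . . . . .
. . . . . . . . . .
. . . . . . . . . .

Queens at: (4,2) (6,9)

Row 1: attacked by (4,2)→{2,5}; (6,9)→{4,9}. Safe: 1, 3, 6, 7, 8, 10. Place at column 6.
Row 2: attacked by (1,6)→{5,6,7}; (4,2)→{2,4}; (6,9)→{5,9}. Safe: 1, 3, 8, 10. Place at column 3.
Row 3: attacked by (1,6)→{4,6,8}; (2,3)→{2,3,4}; (4,2)→{1,2,3}; (6,9)→{6,9}. Safe: 5, 7, 10. Place at column 10.
Row 5: attacked by (1,6)→{2,6,10}; (2,3)→{3,6}; (3,10)→{8,10}; (4,2)→{1,2,3}; (6,9)→{8,9,10}. Safe: 4, 5, 7. Place at column 4.
Row 7: attacked by (1,6)→{6}; (2,3)→{3,8}; (3,10)→{6,10}; (4,2)→{2,5}; (5,4)→{2,4,6}; (6,9)→{8,9,10}. Safe: 1, 7. Place at column 1.
Row 8: attacked by (1,6)→{6}; (2,3)→{3,9}; (3,10)→{5,10}; (4,2)→{2,6}; (5,4)→{1,4,7}; (6,9)→{7,9}; (7,1)→{1,2}. Safe: 8. Place at column 8.
Row 9: attacked by (1,6)→{6}; (2,3)→{3,10}; (3,10)→{4,10}; (4,2)→{2,7}; (5,4)→{4,8}; (6,9)→{6,9}; (7,1)→{1,3}; (8,8)→{7,8,9}. Safe: 5. Place at column 5.
Row 10: attacked by (1,6)→{6}; (2,3)→{3}; (3,10)→{3,10}; (4,2)→{2,8}; (5,4)→{4,9}; (6,9)→{5,9}; (7,1)→{1,4}; (8,8)→{6,8,10}; (9,5)→{4,5,6}. Safe: 7. Place at column 7.
Columns [6, 3, 10, 2, 4, 9, 1, 8, 5, 7], r−c [-5, -1, -7, 2, 1, -3, 6, 0, 4, 3], r+c [7, 5, 13, 6, 9, 15, 8, 16, 14, 17] are all distinct, so no two queens attack.

(1,6) (2,3) (3,10) (4,2) (5,4) (6,9) (7,1) (8,8) (9,5) (10,7)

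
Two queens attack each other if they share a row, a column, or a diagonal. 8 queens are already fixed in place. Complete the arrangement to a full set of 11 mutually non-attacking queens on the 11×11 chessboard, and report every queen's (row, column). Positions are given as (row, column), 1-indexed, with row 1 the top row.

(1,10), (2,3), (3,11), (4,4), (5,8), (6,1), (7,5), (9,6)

(1,10) (2,3) (3,11) (4,4) (5,8) (6,1) (7,5) (8,2) (9,6) (10,9) (11,7)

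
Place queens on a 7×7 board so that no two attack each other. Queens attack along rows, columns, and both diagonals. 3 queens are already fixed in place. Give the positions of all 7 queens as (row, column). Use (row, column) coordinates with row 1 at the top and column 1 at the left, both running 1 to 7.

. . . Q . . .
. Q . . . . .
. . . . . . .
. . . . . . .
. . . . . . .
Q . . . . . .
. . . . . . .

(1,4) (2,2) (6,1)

Row 3: attacked by (1,4)→{2,4,6}; (2,2)→{1,2,3}; (6,1)→{1,4}. Safe: 5, 7. Place at column 7.
Row 4: attacked by (1,4)→{1,4,7}; (2,2)→{2,4}; (3,7)→{6,7}; (6,1)→{1,3}. Safe: 5. Place at column 5.
Row 5: attacked by (1,4)→{4}; (2,2)→{2,5}; (3,7)→{5,7}; (4,5)→{4,5,6}; (6,1)→{1,2}. Safe: 3. Place at column 3.
Row 7: attacked by (1,4)→{4}; (2,2)→{2,7}; (3,7)→{3,7}; (4,5)→{2,5}; (5,3)→{1,3,5}; (6,1)→{1,2}. Safe: 6. Place at column 6.
Columns [4, 2, 7, 5, 3, 1, 6], r−c [-3, 0, -4, -1, 2, 5, 1], r+c [5, 4, 10, 9, 8, 7, 13] are all distinct, so no two queens attack.

(1,4) (2,2) (3,7) (4,5) (5,3) (6,1) (7,6)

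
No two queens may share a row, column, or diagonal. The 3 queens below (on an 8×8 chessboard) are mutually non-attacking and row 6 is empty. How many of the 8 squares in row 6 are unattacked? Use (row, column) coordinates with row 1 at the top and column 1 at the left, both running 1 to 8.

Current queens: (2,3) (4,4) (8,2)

3

(2,3) attacks row 6 at column 3 and diagonals 7.
(4,4) attacks row 6 at column 4 and diagonals 2, 6.
(8,2) attacks row 6 at column 2 and diagonals 4.
Attacked columns: {2, 3, 4, 6, 7}. Safe: {1, 5, 8}.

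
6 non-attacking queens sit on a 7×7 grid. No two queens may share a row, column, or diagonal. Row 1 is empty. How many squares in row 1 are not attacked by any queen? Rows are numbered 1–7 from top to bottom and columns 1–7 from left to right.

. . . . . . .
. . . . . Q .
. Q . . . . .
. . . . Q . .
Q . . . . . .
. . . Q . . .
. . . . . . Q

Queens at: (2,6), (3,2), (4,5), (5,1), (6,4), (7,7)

1

(2,6) attacks row 1 at column 6 and diagonals 5, 7.
(3,2) attacks row 1 at column 2 and diagonals 4.
(4,5) attacks row 1 at column 5 and diagonals 2.
(5,1) attacks row 1 at column 1 and diagonals 5.
(6,4) attacks row 1 at column 4.
(7,7) attacks row 1 at column 7 and diagonals 1.
Attacked columns: {1, 2, 4, 5, 6, 7}. Safe: {3}.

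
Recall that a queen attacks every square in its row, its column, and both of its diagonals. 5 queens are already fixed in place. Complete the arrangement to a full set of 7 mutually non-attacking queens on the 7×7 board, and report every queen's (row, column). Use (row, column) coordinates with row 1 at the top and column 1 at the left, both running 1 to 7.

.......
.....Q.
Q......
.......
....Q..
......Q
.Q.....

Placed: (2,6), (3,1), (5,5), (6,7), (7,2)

Row 1: attacked by (2,6)→{5,6,7}; (3,1)→{1,3}; (5,5)→{1,5}; (6,7)→{2,7}; (7,2)→{2}. Safe: 4. Place at column 4.
Row 4: attacked by (1,4)→{1,4,7}; (2,6)→{4,6}; (3,1)→{1,2}; (5,5)→{4,5,6}; (6,7)→{5,7}; (7,2)→{2,5}. Safe: 3. Place at column 3.
Columns [4, 6, 1, 3, 5, 7, 2], r−c [-3, -4, 2, 1, 0, -1, 5], r+c [5, 8, 4, 7, 10, 13, 9] are all distinct, so no two queens attack.

(1,4) (2,6) (3,1) (4,3) (5,5) (6,7) (7,2)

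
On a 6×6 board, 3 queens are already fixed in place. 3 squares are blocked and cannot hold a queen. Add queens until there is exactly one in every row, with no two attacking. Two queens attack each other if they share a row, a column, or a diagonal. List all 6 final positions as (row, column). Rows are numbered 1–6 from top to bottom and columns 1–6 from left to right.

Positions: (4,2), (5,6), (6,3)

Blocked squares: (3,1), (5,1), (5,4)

Row 1: attacked by (4,2)→{2,5}; (5,6)→{2,6}; (6,3)→{3}. Safe: 1, 4. Place at column 4.
Row 2: attacked by (1,4)→{3,4,5}; (4,2)→{2,4}; (5,6)→{3,6}; (6,3)→{3}. Safe: 1. Place at column 1.
Row 3: attacked by (1,4)→{2,4,6}; (2,1)→{1,2}; (4,2)→{1,2,3}; (5,6)→{4,6}; (6,3)→{3,6}. Blocked: 1. Safe: 5. Place at column 5.
Columns [4, 1, 5, 2, 6, 3], r−c [-3, 1, -2, 2, -1, 3], r+c [5, 3, 8, 6, 11, 9] are all distinct, so no two queens attack.

(1,4) (2,1) (3,5) (4,2) (5,6) (6,3)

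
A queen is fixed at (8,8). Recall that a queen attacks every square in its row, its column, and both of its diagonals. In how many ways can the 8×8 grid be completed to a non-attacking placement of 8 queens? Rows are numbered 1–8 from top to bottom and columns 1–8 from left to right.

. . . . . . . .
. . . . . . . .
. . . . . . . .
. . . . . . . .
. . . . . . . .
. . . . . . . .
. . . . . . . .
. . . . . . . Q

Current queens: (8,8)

4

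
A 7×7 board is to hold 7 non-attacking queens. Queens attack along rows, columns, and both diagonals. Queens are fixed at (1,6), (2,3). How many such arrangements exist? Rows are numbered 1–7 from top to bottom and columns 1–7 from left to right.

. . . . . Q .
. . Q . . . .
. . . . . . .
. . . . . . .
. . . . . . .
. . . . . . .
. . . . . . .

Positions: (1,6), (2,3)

3

Branch on row 3: col 1 → 1; col 5 → 1; col 7 → 1.
Sum: 1 + 1 + 1 = 3.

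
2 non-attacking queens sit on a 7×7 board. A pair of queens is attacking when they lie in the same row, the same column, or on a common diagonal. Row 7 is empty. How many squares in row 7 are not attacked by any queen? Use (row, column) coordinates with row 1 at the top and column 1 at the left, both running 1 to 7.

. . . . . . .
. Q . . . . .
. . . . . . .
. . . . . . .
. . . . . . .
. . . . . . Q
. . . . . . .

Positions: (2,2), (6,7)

4

(2,2) attacks row 7 at column 2 and diagonals 7.
(6,7) attacks row 7 at column 7 and diagonals 6.
Attacked columns: {2, 6, 7}. Safe: {1, 3, 4, 5}.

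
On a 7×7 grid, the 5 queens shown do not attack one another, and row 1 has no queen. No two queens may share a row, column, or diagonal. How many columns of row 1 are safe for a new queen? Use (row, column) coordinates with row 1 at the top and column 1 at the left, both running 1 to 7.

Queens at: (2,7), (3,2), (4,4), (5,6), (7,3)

(2,7) attacks row 1 at column 7 and diagonals 6.
(3,2) attacks row 1 at column 2 and diagonals 4.
(4,4) attacks row 1 at column 4 and diagonals 1, 7.
(5,6) attacks row 1 at column 6 and diagonals 2.
(7,3) attacks row 1 at column 3.
Attacked columns: {1, 2, 3, 4, 6, 7}. Safe: {5}.

1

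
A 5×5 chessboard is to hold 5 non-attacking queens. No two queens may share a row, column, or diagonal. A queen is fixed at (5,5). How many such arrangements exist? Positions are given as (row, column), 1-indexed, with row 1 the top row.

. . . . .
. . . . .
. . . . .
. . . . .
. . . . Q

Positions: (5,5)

2

Branch on row 1: col 2 → 1; col 3 → 1; col 4 → 0.
Sum: 1 + 1 + 0 = 2.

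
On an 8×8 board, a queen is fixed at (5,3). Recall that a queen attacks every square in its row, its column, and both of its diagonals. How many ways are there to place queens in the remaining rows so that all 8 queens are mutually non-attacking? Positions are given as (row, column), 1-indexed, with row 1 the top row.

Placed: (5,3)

Branch on row 1: col 1 → 1; col 2 → 3; col 4 → 0; col 5 → 6; col 6 → 2; col 8 → 0.
Sum: 1 + 3 + 0 + 6 + 2 + 0 = 12.

12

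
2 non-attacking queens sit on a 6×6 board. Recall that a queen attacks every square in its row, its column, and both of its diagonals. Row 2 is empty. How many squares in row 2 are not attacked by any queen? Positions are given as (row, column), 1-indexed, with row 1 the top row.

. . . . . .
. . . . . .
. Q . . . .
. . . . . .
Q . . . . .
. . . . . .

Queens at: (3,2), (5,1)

(3,2) attacks row 2 at column 2 and diagonals 1, 3.
(5,1) attacks row 2 at column 1 and diagonals 4.
Attacked columns: {1, 2, 3, 4}. Safe: {5, 6}.

2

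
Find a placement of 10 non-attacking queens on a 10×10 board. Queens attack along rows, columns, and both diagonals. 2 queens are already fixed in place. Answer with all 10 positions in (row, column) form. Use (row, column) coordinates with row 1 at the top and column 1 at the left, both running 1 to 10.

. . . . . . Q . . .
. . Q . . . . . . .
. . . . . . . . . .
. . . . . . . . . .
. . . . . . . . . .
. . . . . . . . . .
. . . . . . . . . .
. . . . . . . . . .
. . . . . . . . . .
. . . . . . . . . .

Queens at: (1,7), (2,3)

(1,7) (2,3) (3,1) (4,6) (5,9) (6,5) (7,10) (8,8) (9,4) (10,2)

Row 3: attacked by (1,7)→{5,7,9}; (2,3)→{2,3,4}. Safe: 1, 6, 8, 10. Place at column 1.
Row 4: attacked by (1,7)→{4,7,10}; (2,3)→{1,3,5}; (3,1)→{1,2}. Safe: 6, 8, 9. Place at column 6.
Row 5: attacked by (1,7)→{3,7}; (2,3)→{3,6}; (3,1)→{1,3}; (4,6)→{5,6,7}. Safe: 2, 4, 8, 9, 10. Place at column 9.
Row 6: attacked by (1,7)→{2,7}; (2,3)→{3,7}; (3,1)→{1,4}; (4,6)→{4,6,8}; (5,9)→{8,9,10}. Safe: 5. Place at column 5.
Row 7: attacked by (1,7)→{1,7}; (2,3)→{3,8}; (3,1)→{1,5}; (4,6)→{3,6,9}; (5,9)→{7,9}; (6,5)→{4,5,6}. Safe: 2, 10. Place at column 10.
Row 8: attacked by (1,7)→{7}; (2,3)→{3,9}; (3,1)→{1,6}; (4,6)→{2,6,10}; (5,9)→{6,9}; (6,5)→{3,5,7}; (7,10)→{9,10}. Safe: 4, 8. Place at column 8.
Row 9: attacked by (1,7)→{7}; (2,3)→{3,10}; (3,1)→{1,7}; (4,6)→{1,6}; (5,9)→{5,9}; (6,5)→{2,5,8}; (7,10)→{8,10}; (8,8)→{7,8,9}. Safe: 4. Place at column 4.
Row 10: attacked by (1,7)→{7}; (2,3)→{3}; (3,1)→{1,8}; (4,6)→{6}; (5,9)→{4,9}; (6,5)→{1,5,9}; (7,10)→{7,10}; (8,8)→{6,8,10}; (9,4)→{3,4,5}. Safe: 2. Place at column 2.
Columns [7, 3, 1, 6, 9, 5, 10, 8, 4, 2], r−c [-6, -1, 2, -2, -4, 1, -3, 0, 5, 8], r+c [8, 5, 4, 10, 14, 11, 17, 16, 13, 12] are all distinct, so no two queens attack.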